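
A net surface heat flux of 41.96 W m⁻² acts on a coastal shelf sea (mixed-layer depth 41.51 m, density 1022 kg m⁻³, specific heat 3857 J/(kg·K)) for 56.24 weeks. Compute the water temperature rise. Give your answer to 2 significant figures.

8.7 K

Areal heat capacity C = ρ c_p D = 1022 × 3857 × 41.51 = 1.64×10^8 J/(m^2 K).
Net heat input Q = F Δt = 41.96 × (56.24 weeks × 6.048×10^5 s/week) = 1.43×10^9 J/m².
ΔT = Q / C = 1.43×10^9 / 1.64×10^8 = 8.72 K.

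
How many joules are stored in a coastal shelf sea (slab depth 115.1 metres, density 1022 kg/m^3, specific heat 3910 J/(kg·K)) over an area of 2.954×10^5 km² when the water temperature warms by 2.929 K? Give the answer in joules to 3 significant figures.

3.98×10^20 J

Areal heat capacity C = ρ c_p D = 1022 × 3910 × 115.1 = 4.60×10^8 J m⁻² K⁻¹.
Heat per unit area: q = C ΔT = 4.60×10^8 × 2.929 = 1.35×10^9 J/m².
Total heat: Q = q × A = 1.35×10^9 × (2.954×10^5 × 10⁶ m²) = 3.98×10^20 J.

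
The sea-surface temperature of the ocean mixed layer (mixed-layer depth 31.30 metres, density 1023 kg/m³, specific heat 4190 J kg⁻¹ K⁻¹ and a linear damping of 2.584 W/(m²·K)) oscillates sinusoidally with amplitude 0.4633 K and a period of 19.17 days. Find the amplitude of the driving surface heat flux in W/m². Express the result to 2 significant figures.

240

Areal heat capacity C = ρ c_p D = 1023 × 4190 × 31.30 = 1.34×10^8 J/(m²·K).
ω = 2π / 1.66×10^6 s = 3.79×10^-6 s⁻¹.
√((Cω)² + λ²) = √((509)² + 2.584²) = 509 W/(m²·K).
F₀ = A × √((Cω)²+λ²) = 0.4633 × 509 = 236 W/m².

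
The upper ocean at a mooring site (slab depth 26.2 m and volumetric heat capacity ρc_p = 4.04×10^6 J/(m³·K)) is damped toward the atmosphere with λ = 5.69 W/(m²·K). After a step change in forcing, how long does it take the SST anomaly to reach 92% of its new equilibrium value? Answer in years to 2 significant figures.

Areal heat capacity C = ρc_p × D = 4.04×10^6 × 26.2 = 1.06×10^8 J m⁻² K⁻¹.
τ = C / λ = 1.06×10^8 / 5.69 = 1.86×10^7 s.
Fraction reached: 1 − e^(−t/τ) = 0.92 ⇒ t = −τ ln(1 − 0.92) = τ × 2.53.
t = 4.70×10^7 s = 1.49 years.

1.5 years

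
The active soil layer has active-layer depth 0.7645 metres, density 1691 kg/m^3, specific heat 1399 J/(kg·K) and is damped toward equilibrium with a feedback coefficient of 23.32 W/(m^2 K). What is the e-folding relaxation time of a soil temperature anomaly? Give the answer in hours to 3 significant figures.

21.5 hours

Areal heat capacity C = ρ c_p D = 1691 × 1399 × 0.7645 = 1.81×10^6 J m⁻² K⁻¹.
Relaxation time τ = C / λ = 1.81×10^6 / 23.32 = 77600 s.
In hours: 77600 s / (3600 s/hour) = 21.5 hours.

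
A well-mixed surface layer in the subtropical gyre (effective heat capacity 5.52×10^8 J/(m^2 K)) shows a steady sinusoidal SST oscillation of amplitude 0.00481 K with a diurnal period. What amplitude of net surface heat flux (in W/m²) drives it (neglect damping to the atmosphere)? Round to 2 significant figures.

190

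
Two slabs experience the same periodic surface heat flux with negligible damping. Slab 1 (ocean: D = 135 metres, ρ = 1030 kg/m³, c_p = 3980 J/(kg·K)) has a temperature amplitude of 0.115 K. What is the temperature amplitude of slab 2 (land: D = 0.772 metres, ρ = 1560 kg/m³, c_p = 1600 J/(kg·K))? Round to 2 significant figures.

C_ocean = 5.53×10^8 J/(m²·K); C_land = 1.93×10^6 J/(m²·K).
A ∝ 1/C ⇒ A_land = A_ocean × C_ocean/C_land = 0.115 × 287 = 33.0 K.

33 K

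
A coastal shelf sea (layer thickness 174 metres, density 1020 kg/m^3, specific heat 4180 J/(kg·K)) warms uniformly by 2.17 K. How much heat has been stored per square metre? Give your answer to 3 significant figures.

Areal heat capacity C = ρ c_p D = 1020 × 4180 × 174 = 7.42×10^8 J/(m²·K).
ΔQ = C ΔT = 7.42×10^8 × 2.17 = 1.61×10^9 J/m².

1.61×10^9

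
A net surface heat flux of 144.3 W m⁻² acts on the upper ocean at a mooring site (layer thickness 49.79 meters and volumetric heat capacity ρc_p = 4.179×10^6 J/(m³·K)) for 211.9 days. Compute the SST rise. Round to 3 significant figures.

Areal heat capacity C = ρc_p × D = 4.179×10^6 × 49.79 = 2.08×10^8 J/(m²·K).
Net heat input Q = F Δt = 144.3 × (211.9 days × 86400 s/day) = 2.64×10^9 J/m².
ΔT = Q / C = 2.64×10^9 / 2.08×10^8 = 12.7 K.

12.7 K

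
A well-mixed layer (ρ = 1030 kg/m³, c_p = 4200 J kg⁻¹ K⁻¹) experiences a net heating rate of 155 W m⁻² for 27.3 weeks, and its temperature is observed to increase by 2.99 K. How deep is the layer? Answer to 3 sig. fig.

198 m

Heat input Q = F Δt = 155 × 1.65×10^7 s = 2.56×10^9 J/m².
Required areal heat capacity C = Q / ΔT = 8.56×10^8 J/(m²·K).
Depth D = C / (ρ c_p) = 8.56×10^8 / (1030 × 4200) = 198 m.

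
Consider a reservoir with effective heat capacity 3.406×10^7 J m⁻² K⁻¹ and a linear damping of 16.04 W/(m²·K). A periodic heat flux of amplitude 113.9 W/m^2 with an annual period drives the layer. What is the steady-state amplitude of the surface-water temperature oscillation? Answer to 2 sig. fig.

6.5 K

Areal heat capacity C = 3.406×10^7 J m⁻² K⁻¹ (given).
Angular frequency ω = 2π / T = 2π / 3.15×10^7 s = 1.99×10^-7 s⁻¹.
√((Cω)² + λ²) = √((6.79)² + 16.04²) = 17.4 W/(m²·K).
Amplitude A = F₀ / √((Cω)²+λ²) = 113.9 / 17.4 = 6.54 K.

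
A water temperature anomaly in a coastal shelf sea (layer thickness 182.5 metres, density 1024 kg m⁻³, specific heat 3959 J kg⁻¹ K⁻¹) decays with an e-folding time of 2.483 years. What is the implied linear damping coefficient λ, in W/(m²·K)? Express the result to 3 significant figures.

Areal heat capacity C = ρ c_p D = 1024 × 3959 × 182.5 = 7.40×10^8 J/(m^2 K).
τ = 2.483 years = 7.84×10^7 s.
λ = C / τ = 7.40×10^8 / 7.84×10^7 = 9.44 W/(m²·K).

9.44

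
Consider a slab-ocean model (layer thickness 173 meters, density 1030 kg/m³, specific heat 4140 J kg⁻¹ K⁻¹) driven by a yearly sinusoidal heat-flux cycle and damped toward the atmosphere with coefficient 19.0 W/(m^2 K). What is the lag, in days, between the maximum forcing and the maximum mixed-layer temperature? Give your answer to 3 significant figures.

Areal heat capacity C = ρ c_p D = 1030 × 4140 × 173 = 7.38×10^8 J m⁻² K⁻¹.
ω = 2π / 3.15×10^7 s = 1.99×10^-7 s⁻¹.
Phase lag φ = arctan(Cω/λ) = arctan(147/19.0) = 1.44 rad.
Time lag = φ / ω = 1.44 / 1.99×10^-7 = 7.24×10^6 s = 83.8 days.

83.8 days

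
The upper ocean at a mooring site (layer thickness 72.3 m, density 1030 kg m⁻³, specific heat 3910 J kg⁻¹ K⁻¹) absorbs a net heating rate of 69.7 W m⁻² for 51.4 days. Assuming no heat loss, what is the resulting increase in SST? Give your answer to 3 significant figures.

1.06 K

Areal heat capacity C = ρ c_p D = 1030 × 3910 × 72.3 = 2.91×10^8 J m⁻² K⁻¹.
Net heat input Q = F Δt = 69.7 × (51.4 days × 86400 s/day) = 3.10×10^8 J/m².
ΔT = Q / C = 3.10×10^8 / 2.91×10^8 = 1.06 K.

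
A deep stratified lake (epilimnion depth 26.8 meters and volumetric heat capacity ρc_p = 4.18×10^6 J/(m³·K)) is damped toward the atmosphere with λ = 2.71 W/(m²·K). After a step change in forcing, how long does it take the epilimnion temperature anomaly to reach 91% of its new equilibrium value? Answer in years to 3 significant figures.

Areal heat capacity C = ρc_p × D = 4.18×10^6 × 26.8 = 1.12×10^8 J/(m²·K).
τ = C / λ = 1.12×10^8 / 2.71 = 4.13×10^7 s.
Fraction reached: 1 − e^(−t/τ) = 0.91 ⇒ t = −τ ln(1 − 0.91) = τ × 2.41.
t = 9.95×10^7 s = 3.15 years.

3.15 years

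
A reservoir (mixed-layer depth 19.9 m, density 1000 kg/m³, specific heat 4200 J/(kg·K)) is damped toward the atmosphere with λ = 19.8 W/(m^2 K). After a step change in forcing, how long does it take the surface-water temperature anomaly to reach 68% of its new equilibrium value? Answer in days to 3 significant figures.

Areal heat capacity C = ρ c_p D = 1000 × 4200 × 19.9 = 8.36×10^7 J/(m²·K).
τ = C / λ = 8.36×10^7 / 19.8 = 4.22×10^6 s.
Fraction reached: 1 − e^(−t/τ) = 0.68 ⇒ t = −τ ln(1 − 0.68) = τ × 1.14.
t = 4.81×10^6 s = 55.7 days.

55.7 days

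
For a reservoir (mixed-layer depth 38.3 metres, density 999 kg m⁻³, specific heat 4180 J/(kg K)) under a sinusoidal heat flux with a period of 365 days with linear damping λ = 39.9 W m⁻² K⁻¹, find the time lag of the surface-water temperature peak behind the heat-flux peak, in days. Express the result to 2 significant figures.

Areal heat capacity C = ρ c_p D = 999 × 4180 × 38.3 = 1.60×10^8 J/(m^2 K).
ω = 2π / 3.15×10^7 s = 1.99×10^-7 s⁻¹.
Phase lag φ = arctan(Cω/λ) = arctan(31.9/39.9) = 0.674 rad.
Time lag = φ / ω = 0.674 / 1.99×10^-7 = 3.38×10^6 s = 39.1 days.

39 days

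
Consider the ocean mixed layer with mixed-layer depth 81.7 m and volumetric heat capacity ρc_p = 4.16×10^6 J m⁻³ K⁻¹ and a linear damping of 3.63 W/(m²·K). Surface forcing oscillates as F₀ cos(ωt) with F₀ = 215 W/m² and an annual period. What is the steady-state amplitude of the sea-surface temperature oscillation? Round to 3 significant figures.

3.17 K

Areal heat capacity C = ρc_p × D = 4.16×10^6 × 81.7 = 3.40×10^8 J m⁻² K⁻¹.
Angular frequency ω = 2π / T = 2π / 3.15×10^7 s = 1.99×10^-7 s⁻¹.
√((Cω)² + λ²) = √((67.7)² + 3.63²) = 67.8 W/(m²·K).
Amplitude A = F₀ / √((Cω)²+λ²) = 215 / 67.8 = 3.17 K.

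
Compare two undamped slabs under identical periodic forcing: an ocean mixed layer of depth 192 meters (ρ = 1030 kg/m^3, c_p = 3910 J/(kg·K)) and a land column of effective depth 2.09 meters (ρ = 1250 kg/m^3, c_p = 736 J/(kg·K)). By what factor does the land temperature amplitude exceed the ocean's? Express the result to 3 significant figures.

C_ocean = 1030 × 3910 × 192 = 7.73×10^8 J/(m²·K).
C_land = 1250 × 736 × 2.09 = 1.92×10^6 J/(m²·K).
Undamped amplitude ∝ 1/C, so A_land/A_ocean = C_ocean/C_land = 402.

402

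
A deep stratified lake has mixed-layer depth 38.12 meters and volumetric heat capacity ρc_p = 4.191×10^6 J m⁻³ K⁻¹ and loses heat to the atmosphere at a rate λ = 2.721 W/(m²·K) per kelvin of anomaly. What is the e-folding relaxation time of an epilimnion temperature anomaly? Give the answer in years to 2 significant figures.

1.9 years

Areal heat capacity C = ρc_p × D = 4.191×10^6 × 38.12 = 1.60×10^8 J m⁻² K⁻¹.
Relaxation time τ = C / λ = 1.60×10^8 / 2.721 = 5.87×10^7 s.
In years: 5.87×10^7 s / (3.156×10^7 s/year) = 1.86 years.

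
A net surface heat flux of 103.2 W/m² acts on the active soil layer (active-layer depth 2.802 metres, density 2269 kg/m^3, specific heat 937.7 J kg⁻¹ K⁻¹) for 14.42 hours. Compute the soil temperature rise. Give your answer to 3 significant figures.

0.899 K

Areal heat capacity C = ρ c_p D = 2269 × 937.7 × 2.802 = 5.96×10^6 J m⁻² K⁻¹.
Net heat input Q = F Δt = 103.2 × (14.42 hours × 3600 s/hour) = 5.36×10^6 J/m².
ΔT = Q / C = 5.36×10^6 / 5.96×10^6 = 0.899 K.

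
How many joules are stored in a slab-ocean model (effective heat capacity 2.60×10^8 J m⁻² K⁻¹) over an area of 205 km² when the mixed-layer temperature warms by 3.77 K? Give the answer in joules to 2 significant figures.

2.0×10^17 J

Areal heat capacity C = 2.60×10^8 J m⁻² K⁻¹ (given).
Heat per unit area: q = C ΔT = 2.60×10^8 × 3.77 = 9.80×10^8 J/m².
Total heat: Q = q × A = 9.80×10^8 × (205 × 10⁶ m²) = 2.01×10^17 J.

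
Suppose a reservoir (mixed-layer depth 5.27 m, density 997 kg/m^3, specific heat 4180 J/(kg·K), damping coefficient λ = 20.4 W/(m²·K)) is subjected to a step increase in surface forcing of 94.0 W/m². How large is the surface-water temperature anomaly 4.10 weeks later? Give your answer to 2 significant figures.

4.1 K

Areal heat capacity C = ρ c_p D = 997 × 4180 × 5.27 = 2.20×10^7 J/(m^2 K).
τ = C / λ = 2.20×10^7 / 20.4 = 1.08×10^6 s.
Equilibrium anomaly ΔT_eq = F / λ = 94.0 / 20.4 = 4.61 K.
t = 4.10 weeks = 2.48×10^6 s, so t/τ = 2.30.
ΔT(t) = ΔT_eq (1 − e^(−t/τ)) = 4.61 × (1 − e^−2.30) = 4.15 K.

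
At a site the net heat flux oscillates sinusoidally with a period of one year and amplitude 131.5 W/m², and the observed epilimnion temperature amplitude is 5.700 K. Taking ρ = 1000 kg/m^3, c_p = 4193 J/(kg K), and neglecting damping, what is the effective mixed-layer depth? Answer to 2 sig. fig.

28 m

ω = 2π / 3.15×10^7 s = 1.99×10^-7 s⁻¹.
Required C = F₀ / (A ω) = 131.5 / (5.700 × 1.99×10^-7) = 1.16×10^8 J/(m²·K).
D = C / (ρ c_p) = 1.16×10^8 / (1000 × 4193) = 27.6 m.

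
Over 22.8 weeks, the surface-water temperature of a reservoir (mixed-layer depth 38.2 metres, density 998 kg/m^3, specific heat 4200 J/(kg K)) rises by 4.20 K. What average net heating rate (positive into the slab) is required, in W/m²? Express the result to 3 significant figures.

48.8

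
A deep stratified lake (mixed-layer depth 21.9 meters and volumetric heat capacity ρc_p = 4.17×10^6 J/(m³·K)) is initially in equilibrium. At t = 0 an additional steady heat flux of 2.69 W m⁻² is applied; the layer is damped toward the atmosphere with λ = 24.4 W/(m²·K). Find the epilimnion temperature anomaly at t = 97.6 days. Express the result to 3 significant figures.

0.0987 K

Areal heat capacity C = ρc_p × D = 4.17×10^6 × 21.9 = 9.13×10^7 J/(m²·K).
τ = C / λ = 9.13×10^7 / 24.4 = 3.74×10^6 s.
Equilibrium anomaly ΔT_eq = F / λ = 2.69 / 24.4 = 0.110 K.
t = 97.6 days = 8.43×10^6 s, so t/τ = 2.25.
ΔT(t) = ΔT_eq (1 − e^(−t/τ)) = 0.110 × (1 − e^−2.25) = 0.0987 K.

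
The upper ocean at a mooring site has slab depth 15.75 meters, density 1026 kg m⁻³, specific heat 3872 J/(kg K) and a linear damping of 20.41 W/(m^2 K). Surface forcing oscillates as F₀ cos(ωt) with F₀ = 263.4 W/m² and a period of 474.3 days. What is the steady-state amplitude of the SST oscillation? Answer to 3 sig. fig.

Areal heat capacity C = ρ c_p D = 1026 × 3872 × 15.75 = 6.26×10^7 J/(m^2 K).
Angular frequency ω = 2π / T = 2π / 4.10×10^7 s = 1.53×10^-7 s⁻¹.
√((Cω)² + λ²) = √((9.59)² + 20.41²) = 22.6 W/(m²·K).
Amplitude A = F₀ / √((Cω)²+λ²) = 263.4 / 22.6 = 11.7 K.

11.7 K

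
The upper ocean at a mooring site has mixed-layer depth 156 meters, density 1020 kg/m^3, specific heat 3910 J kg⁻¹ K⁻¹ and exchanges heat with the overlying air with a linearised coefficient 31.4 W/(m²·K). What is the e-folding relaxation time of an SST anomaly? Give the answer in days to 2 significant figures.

230 days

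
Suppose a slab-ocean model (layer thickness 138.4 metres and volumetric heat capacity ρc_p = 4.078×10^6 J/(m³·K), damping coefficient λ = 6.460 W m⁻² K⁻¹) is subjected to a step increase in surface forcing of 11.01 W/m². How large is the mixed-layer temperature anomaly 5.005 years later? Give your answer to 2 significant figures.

1.4 K

Areal heat capacity C = ρc_p × D = 4.078×10^6 × 138.4 = 5.64×10^8 J/(m²·K).
τ = C / λ = 5.64×10^8 / 6.460 = 8.74×10^7 s.
Equilibrium anomaly ΔT_eq = F / λ = 11.01 / 6.460 = 1.70 K.
t = 5.005 years = 1.58×10^8 s, so t/τ = 1.81.
ΔT(t) = ΔT_eq (1 − e^(−t/τ)) = 1.70 × (1 − e^−1.81) = 1.42 K.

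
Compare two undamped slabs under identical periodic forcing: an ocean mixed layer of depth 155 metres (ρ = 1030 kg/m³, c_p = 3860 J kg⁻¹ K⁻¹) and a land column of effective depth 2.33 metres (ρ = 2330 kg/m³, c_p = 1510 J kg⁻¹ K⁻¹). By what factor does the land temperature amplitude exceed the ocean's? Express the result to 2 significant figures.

75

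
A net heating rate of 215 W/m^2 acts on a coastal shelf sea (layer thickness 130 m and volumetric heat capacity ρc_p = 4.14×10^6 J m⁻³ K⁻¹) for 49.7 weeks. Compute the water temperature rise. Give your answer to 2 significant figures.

12 K

Areal heat capacity C = ρc_p × D = 4.14×10^6 × 130 = 5.38×10^8 J m⁻² K⁻¹.
Net heat input Q = F Δt = 215 × (49.7 weeks × 6.048×10^5 s/week) = 6.46×10^9 J/m².
ΔT = Q / C = 6.46×10^9 / 5.38×10^8 = 12.0 K.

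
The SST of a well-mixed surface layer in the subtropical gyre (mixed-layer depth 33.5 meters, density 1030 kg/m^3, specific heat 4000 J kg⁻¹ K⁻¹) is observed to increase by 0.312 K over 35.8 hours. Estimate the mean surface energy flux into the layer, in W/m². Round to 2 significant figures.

Areal heat capacity C = ρ c_p D = 1030 × 4000 × 33.5 = 1.38×10^8 J m⁻² K⁻¹.
Required heat per unit area: Q = C ΔT = 1.38×10^8 × 0.312 = 4.31×10^7 J/m².
Flux F = Q / Δt = 4.31×10^7 / 1.29×10^5 s = 334 W/m².

330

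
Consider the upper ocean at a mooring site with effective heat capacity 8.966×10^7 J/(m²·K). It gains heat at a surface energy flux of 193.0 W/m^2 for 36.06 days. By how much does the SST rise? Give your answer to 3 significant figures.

Areal heat capacity C = 8.966×10^7 J/(m²·K) (given).
Net heat input Q = F Δt = 193.0 × (36.06 days × 86400 s/day) = 6.01×10^8 J/m².
ΔT = Q / C = 6.01×10^8 / 8.97×10^7 = 6.71 K.

6.71 K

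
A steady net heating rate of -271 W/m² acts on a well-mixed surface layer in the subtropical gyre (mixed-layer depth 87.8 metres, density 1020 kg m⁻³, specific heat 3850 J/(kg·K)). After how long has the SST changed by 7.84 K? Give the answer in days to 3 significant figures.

115 days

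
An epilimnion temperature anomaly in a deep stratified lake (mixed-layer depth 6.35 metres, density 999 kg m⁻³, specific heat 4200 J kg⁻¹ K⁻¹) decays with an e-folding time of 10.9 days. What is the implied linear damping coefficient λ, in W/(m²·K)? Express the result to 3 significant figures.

Areal heat capacity C = ρ c_p D = 999 × 4200 × 6.35 = 2.66×10^7 J/(m^2 K).
τ = 10.9 days = 9.42×10^5 s.
λ = C / τ = 2.66×10^7 / 9.42×10^5 = 28.3 W/(m²·K).

28.3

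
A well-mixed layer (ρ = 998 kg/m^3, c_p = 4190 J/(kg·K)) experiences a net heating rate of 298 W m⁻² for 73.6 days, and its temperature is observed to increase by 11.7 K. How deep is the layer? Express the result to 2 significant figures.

Heat input Q = F Δt = 298 × 6.36×10^6 s = 1.89×10^9 J/m².
Required areal heat capacity C = Q / ΔT = 1.62×10^8 J/(m²·K).
Depth D = C / (ρ c_p) = 1.62×10^8 / (998 × 4190) = 38.7 m.

39 m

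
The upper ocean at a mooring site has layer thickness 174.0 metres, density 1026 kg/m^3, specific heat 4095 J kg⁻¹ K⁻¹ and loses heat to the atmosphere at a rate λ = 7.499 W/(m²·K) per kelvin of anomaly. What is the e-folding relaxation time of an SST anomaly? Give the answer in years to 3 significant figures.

3.09 years

Areal heat capacity C = ρ c_p D = 1026 × 4095 × 174.0 = 7.31×10^8 J/(m^2 K).
Relaxation time τ = C / λ = 7.31×10^8 / 7.499 = 9.75×10^7 s.
In years: 9.75×10^7 s / (3.156×10^7 s/year) = 3.09 years.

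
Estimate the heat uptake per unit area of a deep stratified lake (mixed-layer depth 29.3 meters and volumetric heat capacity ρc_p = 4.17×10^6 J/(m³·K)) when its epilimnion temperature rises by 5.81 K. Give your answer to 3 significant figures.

Areal heat capacity C = ρc_p × D = 4.17×10^6 × 29.3 = 1.22×10^8 J/(m²·K).
ΔQ = C ΔT = 1.22×10^8 × 5.81 = 7.10×10^8 J/m².

7.10×10^8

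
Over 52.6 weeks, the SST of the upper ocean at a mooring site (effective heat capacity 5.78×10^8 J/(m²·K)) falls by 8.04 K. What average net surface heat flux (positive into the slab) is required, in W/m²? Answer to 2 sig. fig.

-150

Areal heat capacity C = 5.78×10^8 J/(m²·K) (given).
Required heat per unit area: Q = C ΔT = 5.78×10^8 × -8.04 = -4.65×10^9 J/m².
Flux F = Q / Δt = -4.65×10^9 / 3.18×10^7 s = -146 W/m².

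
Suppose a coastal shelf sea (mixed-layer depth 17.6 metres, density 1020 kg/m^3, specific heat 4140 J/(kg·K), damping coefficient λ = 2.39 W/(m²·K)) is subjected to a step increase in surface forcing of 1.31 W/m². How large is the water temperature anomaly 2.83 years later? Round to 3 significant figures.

0.517 K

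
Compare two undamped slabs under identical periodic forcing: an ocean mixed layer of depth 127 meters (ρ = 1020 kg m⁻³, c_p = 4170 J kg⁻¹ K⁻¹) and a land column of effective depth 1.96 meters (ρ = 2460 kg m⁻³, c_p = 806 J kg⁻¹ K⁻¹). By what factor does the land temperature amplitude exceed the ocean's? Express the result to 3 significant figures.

139

C_ocean = 1020 × 4170 × 127 = 5.40×10^8 J/(m²·K).
C_land = 2460 × 806 × 1.96 = 3.89×10^6 J/(m²·K).
Undamped amplitude ∝ 1/C, so A_land/A_ocean = C_ocean/C_land = 139.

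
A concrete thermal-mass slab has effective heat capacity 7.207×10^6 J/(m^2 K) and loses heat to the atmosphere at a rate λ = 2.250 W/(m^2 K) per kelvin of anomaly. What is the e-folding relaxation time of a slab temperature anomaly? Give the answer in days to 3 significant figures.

Areal heat capacity C = 7.207×10^6 J/(m^2 K) (given).
Relaxation time τ = C / λ = 7.21×10^6 / 2.250 = 3.20×10^6 s.
In days: 3.20×10^6 s / (86400 s/day) = 37.1 days.

37.1 days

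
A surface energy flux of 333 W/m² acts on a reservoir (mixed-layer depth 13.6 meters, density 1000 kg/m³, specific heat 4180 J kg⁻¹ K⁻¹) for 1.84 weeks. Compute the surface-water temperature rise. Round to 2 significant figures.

Areal heat capacity C = ρ c_p D = 1000 × 4180 × 13.6 = 5.68×10^7 J/(m²·K).
Net heat input Q = F Δt = 333 × (1.84 weeks × 6.048×10^5 s/week) = 3.71×10^8 J/m².
ΔT = Q / C = 3.71×10^8 / 5.68×10^7 = 6.52 K.

6.5 K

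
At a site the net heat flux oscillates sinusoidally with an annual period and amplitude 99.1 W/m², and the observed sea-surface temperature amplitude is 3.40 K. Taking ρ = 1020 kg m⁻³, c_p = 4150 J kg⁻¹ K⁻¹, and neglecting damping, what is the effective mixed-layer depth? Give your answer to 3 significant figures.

ω = 2π / 3.15×10^7 s = 1.99×10^-7 s⁻¹.
Required C = F₀ / (A ω) = 99.1 / (3.40 × 1.99×10^-7) = 1.46×10^8 J/(m²·K).
D = C / (ρ c_p) = 1.46×10^8 / (1020 × 4150) = 34.6 m.

34.6 m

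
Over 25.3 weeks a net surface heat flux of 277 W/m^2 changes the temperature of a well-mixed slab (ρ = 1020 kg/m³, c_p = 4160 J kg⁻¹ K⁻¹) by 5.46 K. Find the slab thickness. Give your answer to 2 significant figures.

Heat input Q = F Δt = 277 × 1.53×10^7 s = 4.24×10^9 J/m².
Required areal heat capacity C = Q / ΔT = 7.76×10^8 J/(m²·K).
Depth D = C / (ρ c_p) = 7.76×10^8 / (1020 × 4160) = 183 m.

180 m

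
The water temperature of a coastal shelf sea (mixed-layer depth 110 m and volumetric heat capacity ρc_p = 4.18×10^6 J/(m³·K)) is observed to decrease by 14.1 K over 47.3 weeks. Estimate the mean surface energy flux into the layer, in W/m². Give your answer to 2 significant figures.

-230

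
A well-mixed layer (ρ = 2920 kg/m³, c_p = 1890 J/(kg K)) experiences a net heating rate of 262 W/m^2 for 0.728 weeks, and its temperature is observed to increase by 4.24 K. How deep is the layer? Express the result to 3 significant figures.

Heat input Q = F Δt = 262 × 4.40×10^5 s = 1.15×10^8 J/m².
Required areal heat capacity C = Q / ΔT = 2.72×10^7 J/(m²·K).
Depth D = C / (ρ c_p) = 2.72×10^7 / (2920 × 1890) = 4.93 m.

4.93 m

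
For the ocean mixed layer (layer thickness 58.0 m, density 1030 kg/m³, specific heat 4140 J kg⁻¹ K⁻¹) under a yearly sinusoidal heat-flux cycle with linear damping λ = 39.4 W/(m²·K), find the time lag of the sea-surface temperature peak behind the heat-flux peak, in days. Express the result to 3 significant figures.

Areal heat capacity C = ρ c_p D = 1030 × 4140 × 58.0 = 2.47×10^8 J/(m²·K).
ω = 2π / 3.15×10^7 s = 1.99×10^-7 s⁻¹.
Phase lag φ = arctan(Cω/λ) = arctan(49.3/39.4) = 0.896 rad.
Time lag = φ / ω = 0.896 / 1.99×10^-7 = 4.50×10^6 s = 52.1 days.

52.1 days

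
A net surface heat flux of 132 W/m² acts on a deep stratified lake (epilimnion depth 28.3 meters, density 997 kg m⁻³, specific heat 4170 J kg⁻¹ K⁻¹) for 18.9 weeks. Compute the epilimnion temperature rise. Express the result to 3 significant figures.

Areal heat capacity C = ρ c_p D = 997 × 4170 × 28.3 = 1.18×10^8 J m⁻² K⁻¹.
Net heat input Q = F Δt = 132 × (18.9 weeks × 6.048×10^5 s/week) = 1.51×10^9 J/m².
ΔT = Q / C = 1.51×10^9 / 1.18×10^8 = 12.8 K.

12.8 K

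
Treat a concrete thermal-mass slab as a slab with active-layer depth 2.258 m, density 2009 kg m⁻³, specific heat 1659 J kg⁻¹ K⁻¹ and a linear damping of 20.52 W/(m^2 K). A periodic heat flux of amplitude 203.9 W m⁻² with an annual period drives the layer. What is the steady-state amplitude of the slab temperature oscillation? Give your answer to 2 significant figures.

Areal heat capacity C = ρ c_p D = 2009 × 1659 × 2.258 = 7.53×10^6 J/(m^2 K).
Angular frequency ω = 2π / T = 2π / 3.15×10^7 s = 1.99×10^-7 s⁻¹.
√((Cω)² + λ²) = √((1.50)² + 20.52²) = 20.6 W/(m²·K).
Amplitude A = F₀ / √((Cω)²+λ²) = 203.9 / 20.6 = 9.91 K.

9.9 K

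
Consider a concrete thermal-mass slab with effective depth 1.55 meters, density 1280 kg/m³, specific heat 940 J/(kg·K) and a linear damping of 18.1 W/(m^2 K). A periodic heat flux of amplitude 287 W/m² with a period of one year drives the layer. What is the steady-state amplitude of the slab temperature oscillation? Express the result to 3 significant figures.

15.9 K

Areal heat capacity C = ρ c_p D = 1280 × 940 × 1.55 = 1.86×10^6 J m⁻² K⁻¹.
Angular frequency ω = 2π / T = 2π / 3.15×10^7 s = 1.99×10^-7 s⁻¹.
√((Cω)² + λ²) = √((0.372)² + 18.1²) = 18.1 W/(m²·K).
Amplitude A = F₀ / √((Cω)²+λ²) = 287 / 18.1 = 15.9 K.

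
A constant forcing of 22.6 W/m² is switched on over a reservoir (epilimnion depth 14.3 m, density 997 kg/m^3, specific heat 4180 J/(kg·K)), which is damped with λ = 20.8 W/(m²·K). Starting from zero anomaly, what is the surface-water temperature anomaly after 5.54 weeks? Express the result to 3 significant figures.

0.749 K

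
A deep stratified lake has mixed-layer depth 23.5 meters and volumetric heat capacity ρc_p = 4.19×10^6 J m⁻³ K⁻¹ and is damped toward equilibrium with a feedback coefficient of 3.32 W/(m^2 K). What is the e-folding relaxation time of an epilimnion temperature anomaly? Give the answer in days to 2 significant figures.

340 days

Areal heat capacity C = ρc_p × D = 4.19×10^6 × 23.5 = 9.85×10^7 J m⁻² K⁻¹.
Relaxation time τ = C / λ = 9.85×10^7 / 3.32 = 2.97×10^7 s.
In days: 2.97×10^7 s / (86400 s/day) = 343 days.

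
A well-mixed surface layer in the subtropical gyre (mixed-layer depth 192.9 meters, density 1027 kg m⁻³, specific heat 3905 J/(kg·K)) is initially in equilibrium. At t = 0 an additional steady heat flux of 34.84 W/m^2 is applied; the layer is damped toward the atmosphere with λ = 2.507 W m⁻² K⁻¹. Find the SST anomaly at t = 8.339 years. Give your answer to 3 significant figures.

7.97 K

Areal heat capacity C = ρ c_p D = 1027 × 3905 × 192.9 = 7.74×10^8 J/(m²·K).
τ = C / λ = 7.74×10^8 / 2.507 = 3.09×10^8 s.
Equilibrium anomaly ΔT_eq = F / λ = 34.84 / 2.507 = 13.9 K.
t = 8.339 years = 2.63×10^8 s, so t/τ = 0.853.
ΔT(t) = ΔT_eq (1 − e^(−t/τ)) = 13.9 × (1 − e^−0.853) = 7.97 K.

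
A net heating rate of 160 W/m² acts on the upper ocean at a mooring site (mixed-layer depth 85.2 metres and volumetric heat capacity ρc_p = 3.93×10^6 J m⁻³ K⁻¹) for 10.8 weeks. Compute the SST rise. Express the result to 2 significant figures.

Areal heat capacity C = ρc_p × D = 3.93×10^6 × 85.2 = 3.35×10^8 J/(m²·K).
Net heat input Q = F Δt = 160 × (10.8 weeks × 6.048×10^5 s/week) = 1.05×10^9 J/m².
ΔT = Q / C = 1.05×10^9 / 3.35×10^8 = 3.12 K.

3.1 K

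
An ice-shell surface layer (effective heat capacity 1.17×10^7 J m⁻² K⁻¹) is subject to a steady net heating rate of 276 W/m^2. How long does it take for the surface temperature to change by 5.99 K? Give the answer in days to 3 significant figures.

Areal heat capacity C = 1.17×10^7 J m⁻² K⁻¹ (given).
Time required: Δt = C ΔT / F = 1.17×10^7 × 5.99 / 276 = 2.54×10^5 s.
In days: 2.54×10^5 s / (86400 s/day) = 2.94 days.

2.94 days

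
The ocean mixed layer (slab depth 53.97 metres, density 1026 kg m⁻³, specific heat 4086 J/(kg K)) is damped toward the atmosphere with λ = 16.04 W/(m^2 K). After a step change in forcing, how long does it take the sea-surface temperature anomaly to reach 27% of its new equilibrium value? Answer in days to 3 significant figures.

Areal heat capacity C = ρ c_p D = 1026 × 4086 × 53.97 = 2.26×10^8 J/(m^2 K).
τ = C / λ = 2.26×10^8 / 16.04 = 1.41×10^7 s.
Fraction reached: 1 − e^(−t/τ) = 0.27 ⇒ t = −τ ln(1 − 0.27) = τ × 0.315.
t = 4.44×10^6 s = 51.4 days.

51.4 days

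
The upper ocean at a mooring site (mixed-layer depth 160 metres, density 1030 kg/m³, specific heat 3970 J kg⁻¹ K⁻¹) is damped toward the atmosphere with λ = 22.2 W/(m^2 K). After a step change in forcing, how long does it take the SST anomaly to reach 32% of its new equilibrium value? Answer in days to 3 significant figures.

Areal heat capacity C = ρ c_p D = 1030 × 3970 × 160 = 6.54×10^8 J m⁻² K⁻¹.
τ = C / λ = 6.54×10^8 / 22.2 = 2.95×10^7 s.
Fraction reached: 1 − e^(−t/τ) = 0.32 ⇒ t = −τ ln(1 − 0.32) = τ × 0.386.
t = 1.14×10^7 s = 132 days.

132 days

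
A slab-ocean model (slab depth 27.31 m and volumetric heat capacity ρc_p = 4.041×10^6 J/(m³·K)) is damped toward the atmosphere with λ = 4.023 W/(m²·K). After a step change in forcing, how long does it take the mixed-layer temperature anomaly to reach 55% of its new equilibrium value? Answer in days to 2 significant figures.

250 days

Areal heat capacity C = ρc_p × D = 4.041×10^6 × 27.31 = 1.10×10^8 J m⁻² K⁻¹.
τ = C / λ = 1.10×10^8 / 4.023 = 2.74×10^7 s.
Fraction reached: 1 − e^(−t/τ) = 0.55 ⇒ t = −τ ln(1 − 0.55) = τ × 0.799.
t = 2.19×10^7 s = 254 days.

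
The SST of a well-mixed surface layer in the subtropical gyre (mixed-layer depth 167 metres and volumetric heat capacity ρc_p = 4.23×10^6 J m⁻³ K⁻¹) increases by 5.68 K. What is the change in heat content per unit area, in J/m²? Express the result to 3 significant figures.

4.01×10^9

Areal heat capacity C = ρc_p × D = 4.23×10^6 × 167 = 7.06×10^8 J/(m^2 K).
ΔQ = C ΔT = 7.06×10^8 × 5.68 = 4.01×10^9 J/m².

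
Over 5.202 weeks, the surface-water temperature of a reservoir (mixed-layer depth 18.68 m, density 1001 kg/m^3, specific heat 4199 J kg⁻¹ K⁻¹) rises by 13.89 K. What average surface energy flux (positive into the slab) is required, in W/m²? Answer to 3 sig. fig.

Areal heat capacity C = ρ c_p D = 1001 × 4199 × 18.68 = 7.85×10^7 J/(m^2 K).
Required heat per unit area: Q = C ΔT = 7.85×10^7 × 13.89 = 1.09×10^9 J/m².
Flux F = Q / Δt = 1.09×10^9 / 3.15×10^6 s = 347 W/m².

347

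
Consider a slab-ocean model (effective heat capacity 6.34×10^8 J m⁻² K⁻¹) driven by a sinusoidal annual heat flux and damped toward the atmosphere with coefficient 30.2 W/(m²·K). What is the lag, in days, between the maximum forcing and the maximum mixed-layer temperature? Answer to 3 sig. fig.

77.6 days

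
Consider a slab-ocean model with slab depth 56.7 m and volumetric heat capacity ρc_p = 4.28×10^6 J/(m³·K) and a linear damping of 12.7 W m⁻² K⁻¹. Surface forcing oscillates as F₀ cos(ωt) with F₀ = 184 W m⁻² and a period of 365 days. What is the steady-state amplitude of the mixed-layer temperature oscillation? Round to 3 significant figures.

3.68 K

Areal heat capacity C = ρc_p × D = 4.28×10^6 × 56.7 = 2.43×10^8 J m⁻² K⁻¹.
Angular frequency ω = 2π / T = 2π / 3.15×10^7 s = 1.99×10^-7 s⁻¹.
√((Cω)² + λ²) = √((48.4)² + 12.7²) = 50.0 W/(m²·K).
Amplitude A = F₀ / √((Cω)²+λ²) = 184 / 50.0 = 3.68 K.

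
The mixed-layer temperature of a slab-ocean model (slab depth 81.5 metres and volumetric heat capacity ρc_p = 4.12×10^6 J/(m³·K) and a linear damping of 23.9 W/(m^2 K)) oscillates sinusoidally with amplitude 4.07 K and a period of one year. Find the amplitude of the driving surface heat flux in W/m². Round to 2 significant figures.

Areal heat capacity C = ρc_p × D = 4.12×10^6 × 81.5 = 3.36×10^8 J m⁻² K⁻¹.
ω = 2π / 3.15×10^7 s = 1.99×10^-7 s⁻¹.
√((Cω)² + λ²) = √((66.9)² + 23.9²) = 71.0 W/(m²·K).
F₀ = A × √((Cω)²+λ²) = 4.07 × 71.0 = 289 W/m².

290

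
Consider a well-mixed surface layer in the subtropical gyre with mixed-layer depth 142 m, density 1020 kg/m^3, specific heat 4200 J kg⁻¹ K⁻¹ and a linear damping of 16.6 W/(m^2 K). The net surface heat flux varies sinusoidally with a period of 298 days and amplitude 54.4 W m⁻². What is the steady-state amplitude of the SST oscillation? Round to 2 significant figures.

0.36 K

Areal heat capacity C = ρ c_p D = 1020 × 4200 × 142 = 6.08×10^8 J/(m²·K).
Angular frequency ω = 2π / T = 2π / 2.57×10^7 s = 2.44×10^-7 s⁻¹.
√((Cω)² + λ²) = √((148)² + 16.6²) = 149 W/(m²·K).
Amplitude A = F₀ / √((Cω)²+λ²) = 54.4 / 149 = 0.364 K.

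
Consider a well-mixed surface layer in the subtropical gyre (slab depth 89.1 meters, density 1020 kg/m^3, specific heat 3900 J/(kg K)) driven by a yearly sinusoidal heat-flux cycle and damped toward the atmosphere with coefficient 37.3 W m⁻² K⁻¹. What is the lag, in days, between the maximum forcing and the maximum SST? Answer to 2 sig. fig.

Areal heat capacity C = ρ c_p D = 1020 × 3900 × 89.1 = 3.54×10^8 J/(m^2 K).
ω = 2π / 3.15×10^7 s = 1.99×10^-7 s⁻¹.
Phase lag φ = arctan(Cω/λ) = arctan(70.6/37.3) = 1.08 rad.
Time lag = φ / ω = 1.08 / 1.99×10^-7 = 5.44×10^6 s = 63.0 days.

63 days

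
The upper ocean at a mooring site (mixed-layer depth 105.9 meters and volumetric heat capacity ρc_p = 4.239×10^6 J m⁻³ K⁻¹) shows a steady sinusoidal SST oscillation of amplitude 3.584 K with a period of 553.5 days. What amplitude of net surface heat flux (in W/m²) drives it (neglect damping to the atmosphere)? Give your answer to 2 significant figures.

210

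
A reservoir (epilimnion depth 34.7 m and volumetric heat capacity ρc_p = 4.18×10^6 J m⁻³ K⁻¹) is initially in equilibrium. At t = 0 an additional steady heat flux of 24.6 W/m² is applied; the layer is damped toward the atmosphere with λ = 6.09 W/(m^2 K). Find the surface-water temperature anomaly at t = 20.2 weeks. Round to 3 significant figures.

1.62 K

Areal heat capacity C = ρc_p × D = 4.18×10^6 × 34.7 = 1.45×10^8 J m⁻² K⁻¹.
τ = C / λ = 1.45×10^8 / 6.09 = 2.38×10^7 s.
Equilibrium anomaly ΔT_eq = F / λ = 24.6 / 6.09 = 4.04 K.
t = 20.2 weeks = 1.22×10^7 s, so t/τ = 0.513.
ΔT(t) = ΔT_eq (1 − e^(−t/τ)) = 4.04 × (1 − e^−0.513) = 1.62 K.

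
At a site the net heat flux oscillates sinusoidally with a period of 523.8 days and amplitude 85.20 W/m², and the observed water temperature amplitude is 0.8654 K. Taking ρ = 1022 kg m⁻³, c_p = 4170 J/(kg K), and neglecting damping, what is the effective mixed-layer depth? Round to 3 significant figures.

166 m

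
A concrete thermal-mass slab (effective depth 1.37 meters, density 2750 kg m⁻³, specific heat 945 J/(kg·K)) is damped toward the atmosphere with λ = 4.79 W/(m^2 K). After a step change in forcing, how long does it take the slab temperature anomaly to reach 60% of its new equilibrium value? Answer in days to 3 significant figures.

7.88 days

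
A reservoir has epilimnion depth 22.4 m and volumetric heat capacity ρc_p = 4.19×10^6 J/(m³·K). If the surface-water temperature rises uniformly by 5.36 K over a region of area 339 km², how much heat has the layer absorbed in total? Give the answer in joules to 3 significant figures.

Areal heat capacity C = ρc_p × D = 4.19×10^6 × 22.4 = 9.39×10^7 J/(m²·K).
Heat per unit area: q = C ΔT = 9.39×10^7 × 5.36 = 5.03×10^8 J/m².
Total heat: Q = q × A = 5.03×10^8 × (339 × 10⁶ m²) = 1.71×10^17 J.

1.71×10^17 J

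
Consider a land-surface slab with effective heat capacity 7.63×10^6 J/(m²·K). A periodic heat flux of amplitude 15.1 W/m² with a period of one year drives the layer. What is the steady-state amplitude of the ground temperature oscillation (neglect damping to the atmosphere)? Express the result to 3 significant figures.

9.93 K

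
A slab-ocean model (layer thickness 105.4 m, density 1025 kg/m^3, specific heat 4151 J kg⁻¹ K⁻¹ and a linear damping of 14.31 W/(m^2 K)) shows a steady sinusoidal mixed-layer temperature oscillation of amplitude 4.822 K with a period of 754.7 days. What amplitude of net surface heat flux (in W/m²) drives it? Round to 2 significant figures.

220

Areal heat capacity C = ρ c_p D = 1025 × 4151 × 105.4 = 4.48×10^8 J/(m^2 K).
ω = 2π / 6.52×10^7 s = 9.64×10^-8 s⁻¹.
√((Cω)² + λ²) = √((43.2)² + 14.31²) = 45.5 W/(m²·K).
F₀ = A × √((Cω)²+λ²) = 4.822 × 45.5 = 219 W/m².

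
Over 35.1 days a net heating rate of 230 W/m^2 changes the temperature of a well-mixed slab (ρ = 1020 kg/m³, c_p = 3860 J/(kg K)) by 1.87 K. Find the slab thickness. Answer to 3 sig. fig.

94.7 m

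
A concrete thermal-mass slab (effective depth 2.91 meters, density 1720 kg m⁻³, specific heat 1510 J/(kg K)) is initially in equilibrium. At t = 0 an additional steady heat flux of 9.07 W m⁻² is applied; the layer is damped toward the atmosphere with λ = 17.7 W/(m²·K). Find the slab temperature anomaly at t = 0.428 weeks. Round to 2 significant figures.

Areal heat capacity C = ρ c_p D = 1720 × 1510 × 2.91 = 7.56×10^6 J/(m²·K).
τ = C / λ = 7.56×10^6 / 17.7 = 4.27×10^5 s.
Equilibrium anomaly ΔT_eq = F / λ = 9.07 / 17.7 = 0.512 K.
t = 0.428 weeks = 2.59×10^5 s, so t/τ = 0.606.
ΔT(t) = ΔT_eq (1 − e^(−t/τ)) = 0.512 × (1 − e^−0.606) = 0.233 K.

0.23 K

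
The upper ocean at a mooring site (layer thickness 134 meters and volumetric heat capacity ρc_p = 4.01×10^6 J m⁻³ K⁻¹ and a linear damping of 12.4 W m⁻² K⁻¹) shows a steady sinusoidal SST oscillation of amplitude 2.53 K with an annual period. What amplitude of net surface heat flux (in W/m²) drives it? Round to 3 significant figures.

273

Areal heat capacity C = ρc_p × D = 4.01×10^6 × 134 = 5.37×10^8 J m⁻² K⁻¹.
ω = 2π / 3.15×10^7 s = 1.99×10^-7 s⁻¹.
√((Cω)² + λ²) = √((107)² + 12.4²) = 108 W/(m²·K).
F₀ = A × √((Cω)²+λ²) = 2.53 × 108 = 273 W/m².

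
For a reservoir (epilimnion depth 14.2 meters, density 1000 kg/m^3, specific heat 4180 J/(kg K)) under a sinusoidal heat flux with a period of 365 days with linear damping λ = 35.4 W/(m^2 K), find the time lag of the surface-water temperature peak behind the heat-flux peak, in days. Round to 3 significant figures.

18.7 days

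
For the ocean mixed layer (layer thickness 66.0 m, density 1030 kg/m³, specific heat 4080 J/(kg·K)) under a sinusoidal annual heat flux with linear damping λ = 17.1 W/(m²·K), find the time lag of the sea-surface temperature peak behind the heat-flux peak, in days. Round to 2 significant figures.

74 days

Areal heat capacity C = ρ c_p D = 1030 × 4080 × 66.0 = 2.77×10^8 J m⁻² K⁻¹.
ω = 2π / 3.15×10^7 s = 1.99×10^-7 s⁻¹.
Phase lag φ = arctan(Cω/λ) = arctan(55.3/17.1) = 1.27 rad.
Time lag = φ / ω = 1.27 / 1.99×10^-7 = 6.38×10^6 s = 73.8 days.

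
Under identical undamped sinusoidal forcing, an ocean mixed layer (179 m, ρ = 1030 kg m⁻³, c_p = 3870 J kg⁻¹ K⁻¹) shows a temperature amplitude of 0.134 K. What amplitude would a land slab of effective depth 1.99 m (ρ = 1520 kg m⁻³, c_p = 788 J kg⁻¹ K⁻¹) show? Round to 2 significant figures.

C_ocean = 7.14×10^8 J/(m²·K); C_land = 2.38×10^6 J/(m²·K).
A ∝ 1/C ⇒ A_land = A_ocean × C_ocean/C_land = 0.134 × 299 = 40.1 K.

40 K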